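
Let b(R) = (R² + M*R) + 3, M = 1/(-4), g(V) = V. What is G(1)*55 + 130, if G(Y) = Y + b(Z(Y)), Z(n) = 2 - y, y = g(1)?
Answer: 1565/4 ≈ 391.25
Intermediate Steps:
y = 1
M = -¼ ≈ -0.25000
Z(n) = 1 (Z(n) = 2 - 1*1 = 2 - 1 = 1)
b(R) = 3 + R² - R/4 (b(R) = (R² - R/4) + 3 = 3 + R² - R/4)
G(Y) = 15/4 + Y (G(Y) = Y + (3 + 1² - ¼*1) = Y + (3 + 1 - ¼) = Y + 15/4 = 15/4 + Y)
G(1)*55 + 130 = (15/4 + 1)*55 + 130 = (19/4)*55 + 130 = 1045/4 + 130 = 1565/4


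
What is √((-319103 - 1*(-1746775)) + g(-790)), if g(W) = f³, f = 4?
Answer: 2*√356934 ≈ 1194.9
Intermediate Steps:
g(W) = 64 (g(W) = 4³ = 64)
√((-319103 - 1*(-1746775)) + g(-790)) = √((-319103 - 1*(-1746775)) + 64) = √((-319103 + 1746775) + 64) = √(1427672 + 64) = √1427736 = 2*√356934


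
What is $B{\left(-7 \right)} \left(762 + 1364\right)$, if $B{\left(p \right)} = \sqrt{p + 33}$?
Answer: $2126 \sqrt{26} \approx 10841.0$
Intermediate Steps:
$B{\left(p \right)} = \sqrt{33 + p}$
$B{\left(-7 \right)} \left(762 + 1364\right) = \sqrt{33 - 7} \left(762 + 1364\right) = \sqrt{26} \cdot 2126 = 2126 \sqrt{26}$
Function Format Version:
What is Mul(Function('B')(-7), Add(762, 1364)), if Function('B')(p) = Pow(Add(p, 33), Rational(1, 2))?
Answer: Mul(2126, Pow(26, Rational(1, 2))) ≈ 10841.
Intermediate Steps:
Function('B')(p) = Pow(Add(33, p), Rational(1, 2))
Mul(Function('B')(-7), Add(762, 1364)) = Mul(Pow(Add(33, -7), Rational(1, 2)), Add(762, 1364)) = Mul(Pow(26, Rational(1, 2)), 2126) = Mul(2126, Pow(26, Rational(1, 2)))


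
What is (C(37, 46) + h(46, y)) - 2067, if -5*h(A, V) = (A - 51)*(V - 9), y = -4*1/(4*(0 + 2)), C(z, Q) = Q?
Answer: -4061/2 ≈ -2030.5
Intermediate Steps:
y = -½ (y = -4/(2*4) = -4/8 = -4*⅛ = -½ ≈ -0.50000)
h(A, V) = -(-51 + A)*(-9 + V)/5 (h(A, V) = -(A - 51)*(V - 9)/5 = -(-51 + A)*(-9 + V)/5)
(C(37, 46) + h(46, y)) - 2067 = (46 + (-459/5 + (9/5)*46 + (51/5)*(-½) - ⅕*46*(-½))) - 2067 = (46 + (-459/5 + 414/5 - 51/10 + 23/5)) - 2067 = (46 - 19/2) - 2067 = 73/2 - 2067 = -4061/2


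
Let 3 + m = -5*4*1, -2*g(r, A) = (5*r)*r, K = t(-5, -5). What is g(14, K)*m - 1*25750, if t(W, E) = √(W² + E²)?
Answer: -14480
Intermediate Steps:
t(W, E) = √(E² + W²)
K = 5*√2 (K = √((-5)² + (-5)²) = √(25 + 25) = √50 = 5*√2 ≈ 7.0711)
g(r, A) = -5*r²/2 (g(r, A) = -5*r*r/2 = -5*r²/2)
m = -23 (m = -3 - 5*4*1 = -3 - 20*1 = -3 - 20 = -23)
g(14, K)*m - 1*25750 = -5/2*14²*(-23) - 1*25750 = -5/2*196*(-23) - 25750 = -490*(-23) - 25750 = 11270 - 25750 = -14480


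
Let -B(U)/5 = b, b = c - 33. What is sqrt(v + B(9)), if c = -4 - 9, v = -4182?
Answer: 4*I*sqrt(247) ≈ 62.865*I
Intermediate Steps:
c = -13
b = -46 (b = -13 - 33 = -46)
B(U) = 230 (B(U) = -5*(-46) = 230)
sqrt(v + B(9)) = sqrt(-4182 + 230) = sqrt(-3952) = 4*I*sqrt(247)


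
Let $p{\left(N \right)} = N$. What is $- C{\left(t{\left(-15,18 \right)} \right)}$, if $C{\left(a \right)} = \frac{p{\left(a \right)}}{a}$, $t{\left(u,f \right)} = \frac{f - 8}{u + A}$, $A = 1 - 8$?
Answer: $-1$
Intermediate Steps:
$A = -7$
$t{\left(u,f \right)} = \frac{-8 + f}{-7 + u}$ ($t{\left(u,f \right)} = \frac{f - 8}{u - 7} = \frac{-8 + f}{-7 + u}$)
$C{\left(a \right)} = 1$ ($C{\left(a \right)} = \frac{a}{a} = 1$)
$- C{\left(t{\left(-15,18 \right)} \right)} = \left(-1\right) 1 = -1$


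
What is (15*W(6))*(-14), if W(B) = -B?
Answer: 1260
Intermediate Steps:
(15*W(6))*(-14) = (15*(-1*6))*(-14) = (15*(-6))*(-14) = -90*(-14) = 1260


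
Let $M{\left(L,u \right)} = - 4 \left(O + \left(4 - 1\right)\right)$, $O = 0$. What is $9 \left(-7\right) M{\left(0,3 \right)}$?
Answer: $756$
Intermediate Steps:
$M{\left(L,u \right)} = -12$ ($M{\left(L,u \right)} = - 4 \left(0 + \left(4 - 1\right)\right) = - 4 \left(0 + 3\right) = \left(-4\right) 3 = -12$)
$9 \left(-7\right) M{\left(0,3 \right)} = 9 \left(-7\right) \left(-12\right) = \left(-63\right) \left(-12\right) = 756$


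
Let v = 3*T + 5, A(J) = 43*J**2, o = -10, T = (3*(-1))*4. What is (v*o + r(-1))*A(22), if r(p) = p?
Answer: 6430908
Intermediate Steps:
T = -12 (T = -3*4 = -12)
v = -31 (v = 3*(-12) + 5 = -36 + 5 = -31)
(v*o + r(-1))*A(22) = (-31*(-10) - 1)*(43*22**2) = (310 - 1)*(43*484) = 309*20812 = 6430908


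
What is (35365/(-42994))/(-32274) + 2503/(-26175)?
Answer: -105218423521/1100609855100 ≈ -0.095600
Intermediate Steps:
(35365/(-42994))/(-32274) + 2503/(-26175) = (35365*(-1/42994))*(-1/32274) + 2503*(-1/26175) = -35365/42994*(-1/32274) - 2503/26175 = 3215/126144396 - 2503/26175 = -105218423521/1100609855100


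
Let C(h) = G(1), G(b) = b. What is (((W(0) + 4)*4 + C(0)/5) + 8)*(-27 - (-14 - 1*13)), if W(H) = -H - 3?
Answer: 0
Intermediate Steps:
W(H) = -3 - H
C(h) = 1
(((W(0) + 4)*4 + C(0)/5) + 8)*(-27 - (-14 - 1*13)) = ((((-3 - 1*0) + 4)*4 + 1/5) + 8)*(-27 - (-14 - 1*13)) = ((((-3 + 0) + 4)*4 + 1*(⅕)) + 8)*(-27 - (-14 - 13)) = (((-3 + 4)*4 + ⅕) + 8)*(-27 - 1*(-27)) = ((1*4 + ⅕) + 8)*(-27 + 27) = ((4 + ⅕) + 8)*0 = (21/5 + 8)*0 = (61/5)*0 = 0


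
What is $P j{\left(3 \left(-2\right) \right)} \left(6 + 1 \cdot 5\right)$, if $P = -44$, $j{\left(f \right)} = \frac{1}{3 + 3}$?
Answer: $- \frac{242}{3} \approx -80.667$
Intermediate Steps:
$j{\left(f \right)} = \frac{1}{6}$
$P j{\left(3 \left(-2\right) \right)} \left(6 + 1 \cdot 5\right) = \left(-44\right) \frac{1}{6} \left(6 + 1 \cdot 5\right) = - \frac{22 \left(6 + 5\right)}{3} = \left(- \frac{22}{3}\right) 11 = - \frac{242}{3}$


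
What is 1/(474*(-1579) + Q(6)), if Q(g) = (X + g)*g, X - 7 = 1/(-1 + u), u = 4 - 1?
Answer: -1/748365 ≈ -1.3362e-6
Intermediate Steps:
u = 3
X = 15/2 (X = 7 + 1/(-1 + 3) = 7 + 1/2 = 7 + ½ = 15/2 ≈ 7.5000)
Q(g) = g*(15/2 + g) (Q(g) = (15/2 + g)*g = g*(15/2 + g))
1/(474*(-1579) + Q(6)) = 1/(474*(-1579) + (½)*6*(15 + 2*6)) = 1/(-748446 + (½)*6*(15 + 12)) = 1/(-748446 + (½)*6*27) = 1/(-748446 + 81) = 1/(-748365) = -1/748365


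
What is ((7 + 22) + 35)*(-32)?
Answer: -2048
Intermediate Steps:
((7 + 22) + 35)*(-32) = (29 + 35)*(-32) = 64*(-32) = -2048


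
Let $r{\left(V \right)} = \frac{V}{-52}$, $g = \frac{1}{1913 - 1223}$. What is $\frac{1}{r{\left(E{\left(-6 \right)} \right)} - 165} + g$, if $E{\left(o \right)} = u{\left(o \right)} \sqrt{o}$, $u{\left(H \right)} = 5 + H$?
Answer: $\frac{\sqrt{6} - 27300 i}{690 \left(\sqrt{6} + 8580 i\right)} \approx -0.0046113 - 1.7302 \cdot 10^{-6} i$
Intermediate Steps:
$g = \frac{1}{690} \approx 0.0014493$
$E{\left(o \right)} = \sqrt{o} \left(5 + o\right)$ ($E{\left(o \right)} = \left(5 + o\right) \sqrt{o} = \sqrt{o} \left(5 + o\right)$)
$r{\left(V \right)} = - \frac{V}{52}$ ($r{\left(V \right)} = V \left(- \frac{1}{52}\right) = - \frac{V}{52}$)
$\frac{1}{r{\left(E{\left(-6 \right)} \right)} - 165} + g = \frac{1}{- \frac{\sqrt{-6} \left(5 - 6\right)}{52} - 165} + \frac{1}{690} = \frac{1}{- \frac{i \sqrt{6} \left(-1\right)}{52} - 165} + \frac{1}{690} = \frac{1}{- \frac{\left(-1\right) i \sqrt{6}}{52} - 165} + \frac{1}{690} = \frac{1}{\frac{i \sqrt{6}}{52} - 165} + \frac{1}{690} = \frac{1}{-165 + \frac{i \sqrt{6}}{52}} + \frac{1}{690} = \frac{1}{690} + \frac{1}{-165 + \frac{i \sqrt{6}}{52}}$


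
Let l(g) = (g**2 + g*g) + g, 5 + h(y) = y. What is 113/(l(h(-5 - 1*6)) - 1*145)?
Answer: 113/351 ≈ 0.32194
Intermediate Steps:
h(y) = -5 + y
l(g) = g + 2*g**2 (l(g) = (g**2 + g**2) + g = 2*g**2 + g = g + 2*g**2)
113/(l(h(-5 - 1*6)) - 1*145) = 113/((-5 + (-5 - 1*6))*(1 + 2*(-5 + (-5 - 1*6))) - 1*145) = 113/((-5 + (-5 - 6))*(1 + 2*(-5 + (-5 - 6))) - 145) = 113/((-5 - 11)*(1 + 2*(-5 - 11)) - 145) = 113/(-16*(1 + 2*(-16)) - 145) = 113/(-16*(1 - 32) - 145) = 113/(-16*(-31) - 145) = 113/(496 - 145) = 113/351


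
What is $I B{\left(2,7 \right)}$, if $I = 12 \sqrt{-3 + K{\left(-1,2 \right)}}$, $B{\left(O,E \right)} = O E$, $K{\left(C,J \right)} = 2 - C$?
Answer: $0$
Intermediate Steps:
$B{\left(O,E \right)} = E O$
$I = 0$ ($I = 12 \sqrt{-3 + \left(2 - -1\right)} = 12 \sqrt{-3 + \left(2 + 1\right)} = 12 \sqrt{-3 + 3} = 12 \sqrt{0} = 12 \cdot 0 = 0$)
$I B{\left(2,7 \right)} = 0 \cdot 7 \cdot 2 = 0 \cdot 14 = 0$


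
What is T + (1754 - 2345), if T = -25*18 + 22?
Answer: -1019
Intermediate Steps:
T = -428 (T = -450 + 22 = -428)
T + (1754 - 2345) = -428 + (1754 - 2345) = -428 - 591 = -1019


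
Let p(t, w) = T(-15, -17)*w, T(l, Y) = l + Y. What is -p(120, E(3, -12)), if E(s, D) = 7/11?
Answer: 224/11 ≈ 20.364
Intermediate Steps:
E(s, D) = 7/11 (E(s, D) = 7*(1/11) = 7/11)
T(l, Y) = Y + l
p(t, w) = -32*w (p(t, w) = (-17 - 15)*w = -32*w)
-p(120, E(3, -12)) = -(-32)*7/11 = -1*(-224/11) = 224/11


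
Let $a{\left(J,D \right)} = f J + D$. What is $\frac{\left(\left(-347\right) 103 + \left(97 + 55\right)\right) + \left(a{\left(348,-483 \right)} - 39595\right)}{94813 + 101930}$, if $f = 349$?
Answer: $\frac{45785}{196743} \approx 0.23271$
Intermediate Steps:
$a{\left(J,D \right)} = D + 349 J$ ($a{\left(J,D \right)} = 349 J + D = D + 349 J$)
$\frac{\left(\left(-347\right) 103 + \left(97 + 55\right)\right) + \left(a{\left(348,-483 \right)} - 39595\right)}{94813 + 101930} = \frac{\left(\left(-347\right) 103 + \left(97 + 55\right)\right) + \left(\left(-483 + 349 \cdot 348\right) - 39595\right)}{94813 + 101930} = \frac{\left(-35741 + 152\right) + \left(\left(-483 + 121452\right) - 39595\right)}{196743} = \left(-35589 + \left(120969 - 39595\right)\right) \frac{1}{196743} = \left(-35589 + 81374\right) \frac{1}{196743} = 45785 \cdot \frac{1}{196743} = \frac{45785}{196743}$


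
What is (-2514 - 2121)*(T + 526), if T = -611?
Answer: 393975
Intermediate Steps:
(-2514 - 2121)*(T + 526) = (-2514 - 2121)*(-611 + 526) = -4635*(-85) = 393975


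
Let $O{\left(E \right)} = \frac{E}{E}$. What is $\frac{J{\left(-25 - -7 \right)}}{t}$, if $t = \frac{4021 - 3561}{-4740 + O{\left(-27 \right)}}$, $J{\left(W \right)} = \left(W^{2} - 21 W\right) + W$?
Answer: $- \frac{810369}{115} \approx -7046.7$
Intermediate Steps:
$O{\left(E \right)} = 1$
$J{\left(W \right)} = W^{2} - 20 W$
$t = - \frac{460}{4739}$ ($t = \frac{4021 - 3561}{-4740 + 1} = \frac{460}{-4739} = 460 \left(- \frac{1}{4739}\right) = - \frac{460}{4739} \approx -0.097067$)
$\frac{J{\left(-25 - -7 \right)}}{t} = \frac{\left(-25 - -7\right) \left(-20 - 18\right)}{- \frac{460}{4739}} = \left(-25 + 7\right) \left(-20 + \left(-25 + 7\right)\right) \left(- \frac{4739}{460}\right) = - 18 \left(-20 - 18\right) \left(- \frac{4739}{460}\right) = \left(-18\right) \left(-38\right) \left(- \frac{4739}{460}\right) = 684 \left(- \frac{4739}{460}\right) = - \frac{810369}{115}$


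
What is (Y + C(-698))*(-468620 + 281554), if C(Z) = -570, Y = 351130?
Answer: -65577856960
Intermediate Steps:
(Y + C(-698))*(-468620 + 281554) = (351130 - 570)*(-468620 + 281554) = 350560*(-187066) = -65577856960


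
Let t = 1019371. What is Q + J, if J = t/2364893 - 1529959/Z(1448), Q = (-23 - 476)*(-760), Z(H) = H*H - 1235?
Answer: 1879345080824399692/4955559969817 ≈ 3.7924e+5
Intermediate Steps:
Z(H) = -1235 + H² (Z(H) = H² - 1235 = -1235 + H²)
Q = 379240 (Q = -499*(-760) = 379240)
J = -1482128999388/4955559969817 (J = 1019371/2364893 - 1529959/(-1235 + 1448²) = 1019371*(1/2364893) - 1529959/(-1235 + 2096704) = 1019371/2364893 - 1529959/2095469 = -1482128999388/4955559969817 ≈ -0.29908)
Q + J = 379240 - 1482128999388/4955559969817 = 1879345080824399692/4955559969817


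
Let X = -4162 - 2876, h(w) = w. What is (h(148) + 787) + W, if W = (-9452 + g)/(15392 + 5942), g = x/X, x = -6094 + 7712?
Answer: 70161251113/75074346 ≈ 934.56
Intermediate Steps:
x = 1618
X = -7038
g = -809/3519 (g = 1618/(-7038) = 1618*(-1/7038) = -809/3519 ≈ -0.22989)
W = -33262397/75074346 (W = (-9452 - 809/3519)/(15392 + 5942) = -33262397/3519/21334 = -33262397/3519*1/21334 = -33262397/75074346 ≈ -0.44306)
(h(148) + 787) + W = (148 + 787) - 33262397/75074346 = 935 - 33262397/75074346 = 70161251113/75074346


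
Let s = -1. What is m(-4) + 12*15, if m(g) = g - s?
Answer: 177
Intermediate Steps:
m(g) = 1 + g (m(g) = g - 1*(-1) = g + 1 = 1 + g)
m(-4) + 12*15 = (1 - 4) + 12*15 = -3 + 180 = 177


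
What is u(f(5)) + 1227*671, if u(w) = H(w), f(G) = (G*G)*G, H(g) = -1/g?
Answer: 102914624/125 ≈ 8.2332e+5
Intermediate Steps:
f(G) = G³ (f(G) = G²*G = G³)
u(w) = -1/w
u(f(5)) + 1227*671 = -1/(5³) + 1227*671 = -1/125 + 823317 = 102914624/125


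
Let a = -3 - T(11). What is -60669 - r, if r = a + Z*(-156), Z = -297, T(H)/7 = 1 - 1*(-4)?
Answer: -106963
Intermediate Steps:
T(H) = 35 (T(H) = 7*(1 - 1*(-4)) = 7*(1 + 4) = 7*5 = 35)
a = -38 (a = -3 - 1*35 = -3 - 35 = -38)
r = 46294 (r = -38 - 297*(-156) = -38 + 46332 = 46294)
-60669 - r = -60669 - 1*46294 = -60669 - 46294 = -106963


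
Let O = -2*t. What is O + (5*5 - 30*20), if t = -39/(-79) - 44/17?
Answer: -766599/1343 ≈ -570.81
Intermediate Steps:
t = -2813/1343 (t = -39*(-1/79) - 44*1/17 = 39/79 - 44/17 = -2813/1343 ≈ -2.0946)
O = 5626/1343 (O = -2*(-2813/1343) = 5626/1343 ≈ 4.1891)
O + (5*5 - 30*20) = 5626/1343 + (5*5 - 30*20) = 5626/1343 + (25 - 600) = 5626/1343 - 575 = -766599/1343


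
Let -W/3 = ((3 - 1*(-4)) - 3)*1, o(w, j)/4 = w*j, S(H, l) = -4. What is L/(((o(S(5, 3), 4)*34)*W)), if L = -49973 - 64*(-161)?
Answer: -13223/8704 ≈ -1.5192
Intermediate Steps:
L = -39669 (L = -49973 + 10304 = -39669)
o(w, j) = 4*j*w (o(w, j) = 4*(w*j) = 4*(j*w) = 4*j*w)
W = -12 (W = -3*((3 - 1*(-4)) - 3) = -3*((3 + 4) - 3) = -3*(7 - 3) = -12 ≈ -12.000)
L/(((o(S(5, 3), 4)*34)*W)) = -39669/(((4*4*(-4))*34)*(-12)) = -39669/(-64*34*(-12)) = -39669/((-2176*(-12))) = -39669/26112 = -39669*1/26112 = -13223/8704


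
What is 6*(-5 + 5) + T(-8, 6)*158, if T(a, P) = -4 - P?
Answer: -1580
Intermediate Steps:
6*(-5 + 5) + T(-8, 6)*158 = 6*(-5 + 5) + (-4 - 1*6)*158 = 6*0 + (-4 - 6)*158 = 0 - 10*158 = 0 - 1580 = -1580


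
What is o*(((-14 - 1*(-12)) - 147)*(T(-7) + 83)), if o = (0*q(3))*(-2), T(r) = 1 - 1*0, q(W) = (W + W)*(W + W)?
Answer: 0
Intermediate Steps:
q(W) = 4*W**2 (q(W) = (2*W)*(2*W) = 4*W**2)
T(r) = 1 (T(r) = 1 + 0 = 1)
o = 0 (o = (0*(4*3**2))*(-2) = (0*(4*9))*(-2) = (0*36)*(-2) = 0*(-2) = 0)
o*(((-14 - 1*(-12)) - 147)*(T(-7) + 83)) = 0*(((-14 - 1*(-12)) - 147)*(1 + 83)) = 0*(((-14 + 12) - 147)*84) = 0*((-2 - 147)*84) = 0*(-149*84) = 0*(-12516) = 0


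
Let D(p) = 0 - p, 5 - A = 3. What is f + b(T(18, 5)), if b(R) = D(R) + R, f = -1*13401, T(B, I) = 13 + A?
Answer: -13401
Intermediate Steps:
A = 2 (A = 5 - 1*3 = 5 - 3 = 2)
D(p) = -p
T(B, I) = 15 (T(B, I) = 13 + 2 = 15)
f = -13401
b(R) = 0 (b(R) = -R + R = 0)
f + b(T(18, 5)) = -13401 + 0 = -13401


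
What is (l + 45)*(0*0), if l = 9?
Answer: 0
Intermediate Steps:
(l + 45)*(0*0) = (9 + 45)*(0*0) = 54*0 = 0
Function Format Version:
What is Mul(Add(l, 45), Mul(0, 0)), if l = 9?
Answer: 0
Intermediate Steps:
Mul(Add(l, 45), Mul(0, 0)) = Mul(Add(9, 45), Mul(0, 0)) = Mul(54, 0) = 0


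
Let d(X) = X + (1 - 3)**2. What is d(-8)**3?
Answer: -64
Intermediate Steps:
d(X) = 4 + X (d(X) = X + (-2)**2 = X + 4 = 4 + X)
d(-8)**3 = (4 - 8)**3 = (-4)**3 = -64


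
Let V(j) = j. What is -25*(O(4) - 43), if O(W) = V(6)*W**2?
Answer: -1325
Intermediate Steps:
O(W) = 6*W**2
-25*(O(4) - 43) = -25*(6*4**2 - 43) = -25*(6*16 - 43) = -25*(96 - 43) = -25*53 = -1325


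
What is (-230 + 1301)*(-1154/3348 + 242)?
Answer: 48139189/186 ≈ 2.5881e+5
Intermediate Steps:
(-230 + 1301)*(-1154/3348 + 242) = 1071*(-1154*1/3348 + 242) = 1071*(-577/1674 + 242) = 1071*(404531/1674) = 48139189/186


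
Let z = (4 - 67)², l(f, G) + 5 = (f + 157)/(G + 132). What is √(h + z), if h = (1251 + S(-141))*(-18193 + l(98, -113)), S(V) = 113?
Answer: I*√8952726603/19 ≈ 4979.9*I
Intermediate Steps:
l(f, G) = -5 + (157 + f)/(132 + G) (l(f, G) = -5 + (f + 157)/(G + 132) = -5 + (157 + f)/(132 + G))
z = 3969 (z = (-63)² = 3969)
h = -471271548/19 (h = (1251 + 113)*(-18193 + (-503 + 98 - 5*(-113))/(132 - 113)) = 1364*(-18193 + (-503 + 98 + 565)/19) = 1364*(-18193 + (1/19)*160) = 1364*(-18193 + 160/19) = 1364*(-345507/19) = -471271548/19 ≈ -2.4804e+7)
√(h + z) = √(-471271548/19 + 3969) = √(-471196137/19) = I*√8952726603/19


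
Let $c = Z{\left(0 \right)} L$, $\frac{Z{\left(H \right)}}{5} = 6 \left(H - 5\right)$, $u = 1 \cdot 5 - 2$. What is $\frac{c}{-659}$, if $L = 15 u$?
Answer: $\frac{6750}{659} \approx 10.243$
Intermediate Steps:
$u = 3$ ($u = 5 - 2 = 3$)
$L = 45$ ($L = 15 \cdot 3 = 45$)
$Z{\left(H \right)} = -150 + 30 H$ ($Z{\left(H \right)} = 5 \cdot 6 \left(H - 5\right) = 5 \cdot 6 \left(-5 + H\right) = 5 \left(-30 + 6 H\right) = -150 + 30 H$)
$c = -6750$ ($c = \left(-150 + 30 \cdot 0\right) 45 = \left(-150 + 0\right) 45 = \left(-150\right) 45 = -6750$)
$\frac{c}{-659} = - \frac{6750}{-659} = \left(-6750\right) \left(- \frac{1}{659}\right) = \frac{6750}{659}$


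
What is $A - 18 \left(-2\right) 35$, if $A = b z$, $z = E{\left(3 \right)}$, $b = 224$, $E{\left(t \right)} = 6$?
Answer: $2604$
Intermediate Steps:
$z = 6$
$A = 1344$ ($A = 224 \cdot 6 = 1344$)
$A - 18 \left(-2\right) 35 = 1344 - 18 \left(-2\right) 35 = 1344 - \left(-36\right) 35 = 1344 - -1260 = 1344 + 1260 = 2604$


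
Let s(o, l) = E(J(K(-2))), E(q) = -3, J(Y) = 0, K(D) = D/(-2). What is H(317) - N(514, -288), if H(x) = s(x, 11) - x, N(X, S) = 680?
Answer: -1000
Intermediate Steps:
K(D) = -D/2 (K(D) = D*(-½) = -D/2)
s(o, l) = -3
H(x) = -3 - x
H(317) - N(514, -288) = (-3 - 1*317) - 1*680 = (-3 - 317) - 680 = -320 - 680 = -1000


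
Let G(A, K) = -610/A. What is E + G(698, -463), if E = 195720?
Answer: 68305975/349 ≈ 1.9572e+5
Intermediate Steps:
E + G(698, -463) = 195720 - 610/698 = 195720 - 610*1/698 = 195720 - 305/349 = 68305975/349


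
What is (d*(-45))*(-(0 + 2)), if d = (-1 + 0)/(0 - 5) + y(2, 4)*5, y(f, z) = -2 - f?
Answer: -1782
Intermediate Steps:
d = -99/5 (d = (-1 + 0)/(0 - 5) + (-2 - 1*2)*5 = -1/(-5) + (-2 - 2)*5 = -1*(-⅕) - 4*5 = ⅕ - 20 = -99/5 ≈ -19.800)
(d*(-45))*(-(0 + 2)) = (-99/5*(-45))*(-(0 + 2)) = 891*(-1*2) = 891*(-2) = -1782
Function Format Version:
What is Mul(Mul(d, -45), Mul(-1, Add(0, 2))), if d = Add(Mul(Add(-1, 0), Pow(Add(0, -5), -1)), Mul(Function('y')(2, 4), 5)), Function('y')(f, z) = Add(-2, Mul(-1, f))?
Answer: -1782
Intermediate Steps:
d = Rational(-99, 5) (d = Add(Mul(Add(-1, 0), Pow(Add(0, -5), -1)), Mul(Add(-2, Mul(-1, 2)), 5)) = Add(Mul(-1, Pow(-5, -1)), Mul(Add(-2, -2), 5)) = Add(Mul(-1, Rational(-1, 5)), Mul(-4, 5)) = Add(Rational(1, 5), -20) = Rational(-99, 5) ≈ -19.800)
Mul(Mul(d, -45), Mul(-1, Add(0, 2))) = Mul(Mul(Rational(-99, 5), -45), Mul(-1, Add(0, 2))) = Mul(891, Mul(-1, 2)) = Mul(891, -2) = -1782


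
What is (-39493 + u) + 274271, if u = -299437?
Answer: -64659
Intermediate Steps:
(-39493 + u) + 274271 = (-39493 - 299437) + 274271 = -338930 + 274271 = -64659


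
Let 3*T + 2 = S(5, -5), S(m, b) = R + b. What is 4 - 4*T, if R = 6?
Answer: 16/3 ≈ 5.3333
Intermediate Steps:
S(m, b) = 6 + b
T = -1/3 (T = -2/3 + (6 - 5)/3 = -2/3 + (1/3)*1 = -2/3 + 1/3 = -1/3 ≈ -0.33333)
4 - 4*T = 4 - 4*(-1/3) = 4 + 4/3 = 16/3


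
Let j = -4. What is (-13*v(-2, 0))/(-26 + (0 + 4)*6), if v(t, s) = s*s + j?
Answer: -26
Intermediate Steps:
v(t, s) = -4 + s² (v(t, s) = s*s - 4 = s² - 4 = -4 + s²)
(-13*v(-2, 0))/(-26 + (0 + 4)*6) = (-13*(-4 + 0²))/(-26 + (0 + 4)*6) = (-13*(-4 + 0))/(-26 + 4*6) = (-13*(-4))/(-26 + 24) = 52/(-2) = 52*(-½) = -26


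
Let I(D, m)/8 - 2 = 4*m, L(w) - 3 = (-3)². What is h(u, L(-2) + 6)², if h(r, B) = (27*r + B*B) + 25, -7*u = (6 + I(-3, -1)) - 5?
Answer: 8111104/49 ≈ 1.6553e+5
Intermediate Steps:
L(w) = 12 (L(w) = 3 + (-3)² = 3 + 9 = 12)
I(D, m) = 16 + 32*m (I(D, m) = 16 + 8*(4*m) = 16 + 32*m)
u = 15/7 (u = -((6 + (16 + 32*(-1))) - 5)/7 = -((6 + (16 - 32)) - 5)/7 = -((6 - 16) - 5)/7 = -(-10 - 5)/7 = -⅐*(-15) = 15/7 ≈ 2.1429)
h(r, B) = 25 + B² + 27*r (h(r, B) = (27*r + B²) + 25 = (B² + 27*r) + 25 = 25 + B² + 27*r)
h(u, L(-2) + 6)² = (25 + (12 + 6)² + 27*(15/7))² = (25 + 18² + 405/7)² = (25 + 324 + 405/7)² = (2848/7)² = 8111104/49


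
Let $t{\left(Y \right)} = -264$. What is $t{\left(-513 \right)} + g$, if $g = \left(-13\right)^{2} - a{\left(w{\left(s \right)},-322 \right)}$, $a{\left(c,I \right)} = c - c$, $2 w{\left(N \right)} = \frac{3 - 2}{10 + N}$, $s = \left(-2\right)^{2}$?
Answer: $-95$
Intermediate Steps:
$s = 4$
$w{\left(N \right)} = \frac{1}{2 \left(10 + N\right)}$ ($w{\left(N \right)} = \frac{\left(3 - 2\right) \frac{1}{10 + N}}{2} = \frac{1 \frac{1}{10 + N}}{2} = \frac{1}{2 \left(10 + N\right)}$)
$a{\left(c,I \right)} = 0$
$g = 169$ ($g = \left(-13\right)^{2} - 0 = 169 + 0 = 169$)
$t{\left(-513 \right)} + g = -264 + 169 = -95$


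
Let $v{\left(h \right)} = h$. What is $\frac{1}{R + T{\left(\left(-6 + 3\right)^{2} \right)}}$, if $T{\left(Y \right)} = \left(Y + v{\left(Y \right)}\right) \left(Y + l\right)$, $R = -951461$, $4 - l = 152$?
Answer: $- \frac{1}{953963} \approx -1.0483 \cdot 10^{-6}$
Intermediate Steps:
$l = -148$ ($l = 4 - 152 = -148$)
$T{\left(Y \right)} = 2 Y \left(-148 + Y\right)$ ($T{\left(Y \right)} = \left(Y + Y\right) \left(Y - 148\right) = 2 Y \left(-148 + Y\right)$)
$\frac{1}{R + T{\left(\left(-6 + 3\right)^{2} \right)}} = \frac{1}{-951461 + 2 \left(-6 + 3\right)^{2} \left(-148 + \left(-6 + 3\right)^{2}\right)} = \frac{1}{-951461 + 2 \left(-3\right)^{2} \left(-148 + \left(-3\right)^{2}\right)} = \frac{1}{-951461 + 2 \cdot 9 \left(-148 + 9\right)} = \frac{1}{-951461 + 2 \cdot 9 \left(-139\right)} = \frac{1}{-951461 - 2502} = \frac{1}{-953963} = - \frac{1}{953963}$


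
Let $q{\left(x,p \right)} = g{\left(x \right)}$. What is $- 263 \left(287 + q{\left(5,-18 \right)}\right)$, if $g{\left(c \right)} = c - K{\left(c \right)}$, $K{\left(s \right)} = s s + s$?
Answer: $-68906$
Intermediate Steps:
$K{\left(s \right)} = s + s^{2}$ ($K{\left(s \right)} = s^{2} + s = s + s^{2}$)
$g{\left(c \right)} = c - c \left(1 + c\right)$
$q{\left(x,p \right)} = - x^{2}$
$- 263 \left(287 + q{\left(5,-18 \right)}\right) = - 263 \left(287 - 5^{2}\right) = - 263 \left(287 - 25\right) = \left(-263\right) 262 = -68906$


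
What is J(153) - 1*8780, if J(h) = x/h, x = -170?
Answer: -79030/9 ≈ -8781.1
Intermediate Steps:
J(h) = -170/h
J(153) - 1*8780 = -170/153 - 1*8780 = -170*1/153 - 8780 = -10/9 - 8780 = -79030/9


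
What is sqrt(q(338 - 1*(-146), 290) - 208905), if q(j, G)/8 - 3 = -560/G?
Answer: I*sqrt(175681913)/29 ≈ 457.05*I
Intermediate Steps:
q(j, G) = 24 - 4480/G (q(j, G) = 24 + 8*(-560/G) = 24 - 4480/G)
sqrt(q(338 - 1*(-146), 290) - 208905) = sqrt((24 - 4480/290) - 208905) = sqrt((24 - 4480*1/290) - 208905) = sqrt((24 - 448/29) - 208905) = sqrt(248/29 - 208905) = sqrt(-6057997/29) = I*sqrt(175681913)/29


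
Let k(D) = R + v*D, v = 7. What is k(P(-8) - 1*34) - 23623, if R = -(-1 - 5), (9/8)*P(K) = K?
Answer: -215143/9 ≈ -23905.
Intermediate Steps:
P(K) = 8*K/9
R = 6 (R = -1*(-6) = 6)
k(D) = 6 + 7*D
k(P(-8) - 1*34) - 23623 = (6 + 7*((8/9)*(-8) - 1*34)) - 23623 = (6 + 7*(-64/9 - 34)) - 23623 = (6 + 7*(-370/9)) - 23623 = (6 - 2590/9) - 23623 = -2536/9 - 23623 = -215143/9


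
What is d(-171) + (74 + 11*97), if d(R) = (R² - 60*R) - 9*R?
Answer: 42181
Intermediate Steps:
d(R) = R² - 69*R
d(-171) + (74 + 11*97) = -171*(-69 - 171) + (74 + 11*97) = -171*(-240) + (74 + 1067) = 41040 + 1141 = 42181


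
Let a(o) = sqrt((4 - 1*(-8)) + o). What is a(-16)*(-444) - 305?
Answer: -305 - 888*I ≈ -305.0 - 888.0*I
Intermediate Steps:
a(o) = sqrt(12 + o) (a(o) = sqrt((4 + 8) + o) = sqrt(12 + o))
a(-16)*(-444) - 305 = sqrt(12 - 16)*(-444) - 305 = sqrt(-4)*(-444) - 305 = (2*I)*(-444) - 305 = -888*I - 305 = -305 - 888*I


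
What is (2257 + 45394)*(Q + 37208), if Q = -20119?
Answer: 814307939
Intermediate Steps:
(2257 + 45394)*(Q + 37208) = (2257 + 45394)*(-20119 + 37208) = 47651*17089 = 814307939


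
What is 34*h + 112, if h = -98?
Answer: -3220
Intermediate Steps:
34*h + 112 = 34*(-98) + 112 = -3332 + 112 = -3220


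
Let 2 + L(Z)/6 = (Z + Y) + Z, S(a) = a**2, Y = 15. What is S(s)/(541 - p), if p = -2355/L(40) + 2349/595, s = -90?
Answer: 896427000/59902631 ≈ 14.965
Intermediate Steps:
L(Z) = 78 + 12*Z (L(Z) = -12 + 6*((Z + 15) + Z) = -12 + 6*((15 + Z) + Z) = -12 + 6*(15 + 2*Z) = -12 + (90 + 12*Z) = 78 + 12*Z)
p = -30161/110670 (p = -2355/(78 + 12*40) + 2349/595 = -2355/(78 + 480) + 2349*(1/595) = -2355/558 + 2349/595 = -2355*1/558 + 2349/595 = -785/186 + 2349/595 = -30161/110670 ≈ -0.27253)
S(s)/(541 - p) = (-90)**2/(541 - 1*(-30161/110670)) = 8100/(541 + 30161/110670) = 8100/(59902631/110670) = 8100*(110670/59902631) = 896427000/59902631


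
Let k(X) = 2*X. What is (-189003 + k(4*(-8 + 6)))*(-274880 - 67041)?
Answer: 64629565499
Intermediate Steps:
(-189003 + k(4*(-8 + 6)))*(-274880 - 67041) = (-189003 + 2*(4*(-8 + 6)))*(-274880 - 67041) = (-189003 + 2*(4*(-2)))*(-341921) = (-189003 + 2*(-8))*(-341921) = (-189003 - 16)*(-341921) = -189019*(-341921) = 64629565499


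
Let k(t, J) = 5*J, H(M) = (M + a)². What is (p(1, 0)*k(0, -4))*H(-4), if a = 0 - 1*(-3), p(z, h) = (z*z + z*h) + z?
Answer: -40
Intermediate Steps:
p(z, h) = z + z² + h*z (p(z, h) = (z² + h*z) + z = z + z² + h*z)
a = 3 (a = 0 + 3 = 3)
H(M) = (3 + M)² (H(M) = (M + 3)² = (3 + M)²)
(p(1, 0)*k(0, -4))*H(-4) = ((1*(1 + 0 + 1))*(5*(-4)))*(3 - 4)² = ((1*2)*(-20))*(-1)² = (2*(-20))*1 = -40*1 = -40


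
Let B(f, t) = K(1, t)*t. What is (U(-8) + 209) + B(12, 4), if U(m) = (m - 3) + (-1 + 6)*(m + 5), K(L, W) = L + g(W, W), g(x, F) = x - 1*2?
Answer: 195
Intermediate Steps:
g(x, F) = -2 + x (g(x, F) = x - 2 = -2 + x)
K(L, W) = -2 + L + W (K(L, W) = L + (-2 + W) = -2 + L + W)
U(m) = 22 + 6*m (U(m) = (-3 + m) + 5*(5 + m) = (-3 + m) + (25 + 5*m) = 22 + 6*m)
B(f, t) = t*(-1 + t) (B(f, t) = (-2 + 1 + t)*t = (-1 + t)*t = t*(-1 + t))
(U(-8) + 209) + B(12, 4) = ((22 + 6*(-8)) + 209) + 4*(-1 + 4) = ((22 - 48) + 209) + 4*3 = (-26 + 209) + 12 = 183 + 12 = 195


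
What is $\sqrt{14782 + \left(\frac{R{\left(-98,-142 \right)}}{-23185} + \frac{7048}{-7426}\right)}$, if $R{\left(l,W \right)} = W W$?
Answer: $\frac{7 \sqrt{2235361554591897110}}{86085905} \approx 121.57$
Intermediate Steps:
$R{\left(l,W \right)} = W^{2}$
$\sqrt{14782 + \left(\frac{R{\left(-98,-142 \right)}}{-23185} + \frac{7048}{-7426}\right)} = \sqrt{14782 + \left(\frac{\left(-142\right)^{2}}{-23185} + \frac{7048}{-7426}\right)} = \sqrt{14782 + \left(20164 \left(- \frac{1}{23185}\right) + 7048 \left(- \frac{1}{7426}\right)\right)} = \sqrt{14782 - \frac{156572872}{86085905}} = \sqrt{\frac{1272365274838}{86085905}} = \frac{7 \sqrt{2235361554591897110}}{86085905}$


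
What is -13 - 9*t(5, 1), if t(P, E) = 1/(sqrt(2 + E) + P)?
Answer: -331/22 + 9*sqrt(3)/22 ≈ -14.337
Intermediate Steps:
t(P, E) = 1/(P + sqrt(2 + E))
-13 - 9*t(5, 1) = -13 - 9/(5 + sqrt(2 + 1)) = -13 - 9/(5 + sqrt(3))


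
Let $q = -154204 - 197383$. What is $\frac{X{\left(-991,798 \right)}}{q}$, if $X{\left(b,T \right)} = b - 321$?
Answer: $\frac{1312}{351587} \approx 0.0037316$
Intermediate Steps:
$X{\left(b,T \right)} = -321 + b$ ($X{\left(b,T \right)} = b - 321 = -321 + b$)
$q = -351587$
$\frac{X{\left(-991,798 \right)}}{q} = \frac{-321 - 991}{-351587} = \left(-1312\right) \left(- \frac{1}{351587}\right) = \frac{1312}{351587}$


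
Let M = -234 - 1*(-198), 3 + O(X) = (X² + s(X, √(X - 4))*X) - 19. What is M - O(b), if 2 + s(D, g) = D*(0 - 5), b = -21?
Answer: 1708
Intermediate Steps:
s(D, g) = -2 - 5*D (s(D, g) = -2 + D*(0 - 5) = -2 + D*(-5) = -2 - 5*D)
O(X) = -22 + X² + X*(-2 - 5*X) (O(X) = -3 + ((X² + (-2 - 5*X)*X) - 19) = -3 + ((X² + X*(-2 - 5*X)) - 19) = -3 + (-19 + X² + X*(-2 - 5*X)) = -22 + X² + X*(-2 - 5*X))
M = -36 (M = -234 + 198 = -36)
M - O(b) = -36 - (-22 + (-21)² - 1*(-21)*(2 + 5*(-21))) = -36 - (-22 + 441 - 1*(-21)*(2 - 105)) = -36 - (-22 + 441 - 1*(-21)*(-103)) = -36 - (-22 + 441 - 2163) = -36 - 1*(-1744) = -36 + 1744 = 1708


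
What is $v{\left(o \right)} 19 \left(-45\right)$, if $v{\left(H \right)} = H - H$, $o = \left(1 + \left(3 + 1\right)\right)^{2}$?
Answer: $0$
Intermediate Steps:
$o = 25$ ($o = \left(1 + 4\right)^{2} = 5^{2} = 25$)
$v{\left(H \right)} = 0$
$v{\left(o \right)} 19 \left(-45\right) = 0 \cdot 19 \left(-45\right) = 0 \left(-45\right) = 0$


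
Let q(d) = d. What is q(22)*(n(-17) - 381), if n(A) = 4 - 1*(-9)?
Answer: -8096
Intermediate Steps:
n(A) = 13 (n(A) = 4 + 9 = 13)
q(22)*(n(-17) - 381) = 22*(13 - 381) = 22*(-368) = -8096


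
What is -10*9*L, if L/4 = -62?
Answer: 22320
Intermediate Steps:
L = -248 (L = 4*(-62) = -248)
-10*9*L = -10*9*(-248) = -90*(-248) = -1*(-22320) = 22320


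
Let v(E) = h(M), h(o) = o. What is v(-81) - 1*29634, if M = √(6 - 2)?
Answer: -29632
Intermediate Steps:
M = 2 (M = √4 = 2)
v(E) = 2
v(-81) - 1*29634 = 2 - 1*29634 = 2 - 29634 = -29632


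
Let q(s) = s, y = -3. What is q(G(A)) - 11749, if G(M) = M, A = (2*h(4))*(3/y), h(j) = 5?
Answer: -11759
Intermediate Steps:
A = -10 (A = (2*5)*(3/(-3)) = 10*(3*(-⅓)) = 10*(-1) = -10)
q(G(A)) - 11749 = -10 - 11749 = -11759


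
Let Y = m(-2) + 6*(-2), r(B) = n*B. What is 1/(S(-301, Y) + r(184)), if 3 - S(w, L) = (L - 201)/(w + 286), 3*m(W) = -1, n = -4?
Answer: -9/6725 ≈ -0.0013383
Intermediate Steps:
r(B) = -4*B
m(W) = -⅓ (m(W) = (⅓)*(-1) = -⅓)
Y = -37/3 (Y = -⅓ + 6*(-2) = -⅓ - 12 = -37/3 ≈ -12.333)
S(w, L) = 3 - (-201 + L)/(286 + w) (S(w, L) = 3 - (L - 201)/(w + 286) = 3 - (-201 + L)/(286 + w))
1/(S(-301, Y) + r(184)) = 1/((1059 - 1*(-37/3) + 3*(-301))/(286 - 301) - 4*184) = 1/((1059 + 37/3 - 903)/(-15) - 736) = 1/(-1/15*505/3 - 736) = 1/(-101/9 - 736) = 1/(-6725/9) = -9/6725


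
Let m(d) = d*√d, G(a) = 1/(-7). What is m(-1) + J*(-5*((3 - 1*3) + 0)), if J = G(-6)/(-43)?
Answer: -I ≈ -1.0*I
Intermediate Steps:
G(a) = -⅐
m(d) = d^(3/2)
J = 1/301 (J = -⅐/(-43) = -⅐*(-1/43) = 1/301 ≈ 0.0033223)
m(-1) + J*(-5*((3 - 1*3) + 0)) = (-1)^(3/2) + (-5*((3 - 1*3) + 0))/301 = -I + (-5*((3 - 3) + 0))/301 = -I + (-5*(0 + 0))/301 = -I + (-5*0)/301 = -I + (1/301)*0 = -I + 0 = -I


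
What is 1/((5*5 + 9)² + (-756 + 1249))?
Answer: 1/1649 ≈ 0.00060643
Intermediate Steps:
1/((5*5 + 9)² + (-756 + 1249)) = 1/((25 + 9)² + 493) = 1/(34² + 493) = 1/(1156 + 493) = 1/1649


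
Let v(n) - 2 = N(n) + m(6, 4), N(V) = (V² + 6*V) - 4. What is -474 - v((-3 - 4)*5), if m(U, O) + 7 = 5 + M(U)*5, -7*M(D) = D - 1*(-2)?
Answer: -10355/7 ≈ -1479.3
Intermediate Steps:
N(V) = -4 + V² + 6*V
M(D) = -2/7 - D/7 (M(D) = -(D - 1*(-2))/7 = -(D + 2)/7 = -(2 + D)/7 = -2/7 - D/7)
m(U, O) = -24/7 - 5*U/7 (m(U, O) = -7 + (5 + (-2/7 - U/7)*5) = -7 + (5 + (-10/7 - 5*U/7)) = -7 + (25/7 - 5*U/7) = -24/7 - 5*U/7)
v(n) = -68/7 + n² + 6*n (v(n) = 2 + ((-4 + n² + 6*n) + (-24/7 - 5/7*6)) = 2 + ((-4 + n² + 6*n) + (-24/7 - 30/7)) = 2 + ((-4 + n² + 6*n) - 54/7) = 2 + (-82/7 + n² + 6*n) = -68/7 + n² + 6*n)
-474 - v((-3 - 4)*5) = -474 - (-68/7 + ((-3 - 4)*5)² + 6*((-3 - 4)*5)) = -474 - (-68/7 + (-7*5)² + 6*(-7*5)) = -474 - (-68/7 + (-35)² + 6*(-35)) = -474 - (-68/7 + 1225 - 210) = -474 - 1*7037/7 = -474 - 7037/7 = -10355/7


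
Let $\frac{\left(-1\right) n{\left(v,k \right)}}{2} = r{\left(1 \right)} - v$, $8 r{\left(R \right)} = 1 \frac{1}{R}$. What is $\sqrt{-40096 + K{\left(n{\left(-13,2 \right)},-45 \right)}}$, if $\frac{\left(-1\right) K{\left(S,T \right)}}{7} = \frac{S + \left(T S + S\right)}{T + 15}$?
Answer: $\frac{i \sqrt{637322}}{4} \approx 199.58 i$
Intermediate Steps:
$r{\left(R \right)} = \frac{1}{8 R}$ ($r{\left(R \right)} = \frac{1 \frac{1}{R}}{8} = \frac{1}{8 R}$)
$n{\left(v,k \right)} = - \frac{1}{4} + 2 v$ ($n{\left(v,k \right)} = - 2 \left(\frac{1}{8 \cdot 1} - v\right) = - 2 \left(\frac{1}{8} \cdot 1 - v\right) = - 2 \left(\frac{1}{8} - v\right) = - \frac{1}{4} + 2 v$)
$K{\left(S,T \right)} = - \frac{7 \left(2 S + S T\right)}{15 + T}$ ($K{\left(S,T \right)} = - 7 \frac{S + \left(T S + S\right)}{T + 15} = - 7 \frac{S + \left(S T + S\right)}{15 + T} = - 7 \frac{S + \left(S + S T\right)}{15 + T} = - 7 \frac{2 S + S T}{15 + T} = - \frac{7 \left(2 S + S T\right)}{15 + T}$)
$\sqrt{-40096 + K{\left(n{\left(-13,2 \right)},-45 \right)}} = \sqrt{-40096 - \frac{7 \left(- \frac{1}{4} + 2 \left(-13\right)\right) \left(2 - 45\right)}{15 - 45}} = \sqrt{-40096 - 7 \left(- \frac{1}{4} - 26\right) \frac{1}{-30} \left(-43\right)} = \sqrt{-40096 - \left(- \frac{735}{4}\right) \left(- \frac{1}{30}\right) \left(-43\right)} = \sqrt{-40096 + \frac{2107}{8}} = \sqrt{- \frac{318661}{8}} = \frac{i \sqrt{637322}}{4}$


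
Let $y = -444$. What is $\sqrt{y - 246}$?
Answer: $i \sqrt{690} \approx 26.268 i$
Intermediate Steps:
$\sqrt{y - 246} = \sqrt{-444 - 246} = \sqrt{-690} = i \sqrt{690}$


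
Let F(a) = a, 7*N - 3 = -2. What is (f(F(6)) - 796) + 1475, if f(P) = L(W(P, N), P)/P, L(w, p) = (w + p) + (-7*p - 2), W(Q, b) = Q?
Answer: 2021/3 ≈ 673.67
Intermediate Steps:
N = 1/7 (N = 3/7 + (1/7)*(-2) = 3/7 - 2/7 = 1/7 ≈ 0.14286)
L(w, p) = -2 + w - 6*p (L(w, p) = (p + w) + (-2 - 7*p) = -2 + w - 6*p)
f(P) = (-2 - 5*P)/P (f(P) = (-2 + P - 6*P)/P = (-2 - 5*P)/P)
(f(F(6)) - 796) + 1475 = ((-5 - 2/6) - 796) + 1475 = ((-5 - 2*1/6) - 796) + 1475 = ((-5 - 1/3) - 796) + 1475 = (-16/3 - 796) + 1475 = -2404/3 + 1475 = 2021/3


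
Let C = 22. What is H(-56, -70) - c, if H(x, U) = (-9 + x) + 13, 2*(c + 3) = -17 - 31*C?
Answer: 601/2 ≈ 300.50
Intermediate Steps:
c = -705/2 (c = -3 + (-17 - 31*22)/2 = -3 + (-17 - 682)/2 = -3 + (½)*(-699) = -3 - 699/2 = -705/2 ≈ -352.50)
H(x, U) = 4 + x
H(-56, -70) - c = (4 - 56) - 1*(-705/2) = -52 + 705/2 = 601/2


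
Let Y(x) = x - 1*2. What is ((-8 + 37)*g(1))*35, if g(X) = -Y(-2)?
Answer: 4060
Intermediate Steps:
Y(x) = -2 + x (Y(x) = x - 2 = -2 + x)
g(X) = 4 (g(X) = -(-2 - 2) = -1*(-4) = 4)
((-8 + 37)*g(1))*35 = ((-8 + 37)*4)*35 = (29*4)*35 = 116*35 = 4060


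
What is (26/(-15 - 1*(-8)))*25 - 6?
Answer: -692/7 ≈ -98.857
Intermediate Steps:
(26/(-15 - 1*(-8)))*25 - 6 = (26/(-15 + 8))*25 - 6 = (26/(-7))*25 - 6 = (26*(-⅐))*25 - 6 = -26/7*25 - 6 = -650/7 - 6 = -692/7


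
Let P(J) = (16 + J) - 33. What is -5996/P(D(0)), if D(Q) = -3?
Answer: 1499/5 ≈ 299.80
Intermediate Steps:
P(J) = -17 + J
-5996/P(D(0)) = -5996/(-17 - 3) = -5996/(-20) = -5996*(-1/20) = 1499/5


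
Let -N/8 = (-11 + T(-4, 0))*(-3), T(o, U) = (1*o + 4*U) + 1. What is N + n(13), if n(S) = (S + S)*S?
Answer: 2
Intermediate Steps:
T(o, U) = 1 + o + 4*U (T(o, U) = (o + 4*U) + 1 = 1 + o + 4*U)
n(S) = 2*S² (n(S) = (2*S)*S = 2*S²)
N = -336 (N = -8*(-11 + (1 - 4 + 4*0))*(-3) = -8*(-11 + (1 - 4 + 0))*(-3) = -8*(-11 - 3)*(-3) = -(-112)*(-3) = -8*42 = -336)
N + n(13) = -336 + 2*13² = -336 + 2*169 = -336 + 338 = 2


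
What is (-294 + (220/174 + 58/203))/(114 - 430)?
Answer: 89051/96222 ≈ 0.92547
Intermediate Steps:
(-294 + (220/174 + 58/203))/(114 - 430) = (-294 + (220*(1/174) + 58*(1/203)))/(-316) = (-294 + (110/87 + 2/7))*(-1/316) = (-294 + 944/609)*(-1/316) = -178102/609*(-1/316) = 89051/96222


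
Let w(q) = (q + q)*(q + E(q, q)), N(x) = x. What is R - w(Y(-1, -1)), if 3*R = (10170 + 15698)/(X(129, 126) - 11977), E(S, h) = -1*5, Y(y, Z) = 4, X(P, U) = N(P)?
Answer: 64621/8886 ≈ 7.2722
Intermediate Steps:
X(P, U) = P
E(S, h) = -5
R = -6467/8886 (R = ((10170 + 15698)/(129 - 11977))/3 = (25868/(-11848))/3 = (25868*(-1/11848))/3 = (⅓)*(-6467/2962) = -6467/8886 ≈ -0.72777)
w(q) = 2*q*(-5 + q) (w(q) = (q + q)*(q - 5) = (2*q)*(-5 + q) = 2*q*(-5 + q))
R - w(Y(-1, -1)) = -6467/8886 - 2*4*(-5 + 4) = -6467/8886 - 2*4*(-1) = -6467/8886 - 1*(-8) = -6467/8886 + 8 = 64621/8886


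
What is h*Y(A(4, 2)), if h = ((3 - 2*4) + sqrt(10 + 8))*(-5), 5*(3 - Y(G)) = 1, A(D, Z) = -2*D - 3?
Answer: 70 - 42*sqrt(2) ≈ 10.603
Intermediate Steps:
A(D, Z) = -3 - 2*D
Y(G) = 14/5 (Y(G) = 3 - 1/5*1 = 3 - 1/5 = 14/5)
h = 25 - 15*sqrt(2) (h = ((3 - 8) + sqrt(18))*(-5) = (-5 + 3*sqrt(2))*(-5) = 25 - 15*sqrt(2) ≈ 3.7868)
h*Y(A(4, 2)) = (25 - 15*sqrt(2))*(14/5) = 70 - 42*sqrt(2)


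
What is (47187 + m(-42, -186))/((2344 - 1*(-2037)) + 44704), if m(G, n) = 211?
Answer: 47398/49085 ≈ 0.96563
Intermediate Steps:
(47187 + m(-42, -186))/((2344 - 1*(-2037)) + 44704) = (47187 + 211)/((2344 - 1*(-2037)) + 44704) = 47398/((2344 + 2037) + 44704) = 47398/(4381 + 44704) = 47398/49085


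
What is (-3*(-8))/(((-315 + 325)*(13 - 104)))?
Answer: -12/455 ≈ -0.026374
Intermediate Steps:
(-3*(-8))/(((-315 + 325)*(13 - 104))) = 24/((10*(-91))) = 24/(-910) = 24*(-1/910) = -12/455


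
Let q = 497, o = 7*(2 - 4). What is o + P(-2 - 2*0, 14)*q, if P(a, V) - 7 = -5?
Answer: 980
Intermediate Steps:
P(a, V) = 2 (P(a, V) = 7 - 5 = 2)
o = -14 (o = 7*(-2) = -14)
o + P(-2 - 2*0, 14)*q = -14 + 2*497 = -14 + 994 = 980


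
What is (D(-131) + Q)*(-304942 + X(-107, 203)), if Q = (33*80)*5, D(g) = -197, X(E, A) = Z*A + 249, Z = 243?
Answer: -3320498092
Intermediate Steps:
X(E, A) = 249 + 243*A (X(E, A) = 243*A + 249 = 249 + 243*A)
Q = 13200 (Q = 2640*5 = 13200)
(D(-131) + Q)*(-304942 + X(-107, 203)) = (-197 + 13200)*(-304942 + (249 + 243*203)) = 13003*(-304942 + (249 + 49329)) = 13003*(-304942 + 49578) = 13003*(-255364) = -3320498092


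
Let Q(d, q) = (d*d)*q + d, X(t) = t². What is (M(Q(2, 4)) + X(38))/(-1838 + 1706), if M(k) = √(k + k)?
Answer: -725/66 ≈ -10.985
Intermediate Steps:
Q(d, q) = d + q*d² (Q(d, q) = d²*q + d = q*d² + d = d + q*d²)
M(k) = √2*√k (M(k) = √(2*k) = √2*√k)
(M(Q(2, 4)) + X(38))/(-1838 + 1706) = (√2*√(2*(1 + 2*4)) + 38²)/(-1838 + 1706) = (√2*√(2*(1 + 8)) + 1444)/(-132) = (√2*√(2*9) + 1444)*(-1/132) = (√2*√18 + 1444)*(-1/132) = (√2*(3*√2) + 1444)*(-1/132) = (6 + 1444)*(-1/132) = 1450*(-1/132) = -725/66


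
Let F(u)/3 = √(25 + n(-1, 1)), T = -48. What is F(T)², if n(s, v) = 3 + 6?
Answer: 306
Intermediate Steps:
n(s, v) = 9
F(u) = 3*√34 (F(u) = 3*√(25 + 9) = 3*√34)
F(T)² = (3*√34)² = 306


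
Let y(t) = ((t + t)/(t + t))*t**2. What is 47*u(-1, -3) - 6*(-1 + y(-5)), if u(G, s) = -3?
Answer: -285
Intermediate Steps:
y(t) = t**2 (y(t) = ((2*t)/((2*t)))*t**2 = ((2*t)*(1/(2*t)))*t**2 = 1*t**2 = t**2)
47*u(-1, -3) - 6*(-1 + y(-5)) = 47*(-3) - 6*(-1 + (-5)**2) = -141 - 6*(-1 + 25) = -141 - 6*24 = -141 - 144 = -285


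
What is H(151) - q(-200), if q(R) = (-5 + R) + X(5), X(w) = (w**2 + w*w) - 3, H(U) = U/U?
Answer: 159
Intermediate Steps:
H(U) = 1
X(w) = -3 + 2*w**2 (X(w) = (w**2 + w**2) - 3 = 2*w**2 - 3 = -3 + 2*w**2)
q(R) = 42 + R (q(R) = (-5 + R) + (-3 + 2*5**2) = (-5 + R) + (-3 + 2*25) = (-5 + R) + (-3 + 50) = (-5 + R) + 47 = 42 + R)
H(151) - q(-200) = 1 - (42 - 200) = 1 - 1*(-158) = 1 + 158 = 159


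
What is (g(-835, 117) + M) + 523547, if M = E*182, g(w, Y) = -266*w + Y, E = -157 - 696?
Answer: 590528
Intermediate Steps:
E = -853
g(w, Y) = Y - 266*w
M = -155246 (M = -853*182 = -155246)
(g(-835, 117) + M) + 523547 = ((117 - 266*(-835)) - 155246) + 523547 = ((117 + 222110) - 155246) + 523547 = (222227 - 155246) + 523547 = 66981 + 523547 = 590528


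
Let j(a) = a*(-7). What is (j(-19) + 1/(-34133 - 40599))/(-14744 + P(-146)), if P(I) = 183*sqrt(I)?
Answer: -3663646253/415276251719 - 363780393*I*sqrt(146)/3322210013752 ≈ -0.0088222 - 0.0013231*I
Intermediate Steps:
j(a) = -7*a
(j(-19) + 1/(-34133 - 40599))/(-14744 + P(-146)) = (-7*(-19) + 1/(-34133 - 40599))/(-14744 + 183*sqrt(-146)) = (133 + 1/(-74732))/(-14744 + 183*(I*sqrt(146))) = (133 - 1/74732)/(-14744 + 183*I*sqrt(146)) = 9939355/(74732*(-14744 + 183*I*sqrt(146)))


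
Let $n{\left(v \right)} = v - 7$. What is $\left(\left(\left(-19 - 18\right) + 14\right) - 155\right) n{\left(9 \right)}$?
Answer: $-356$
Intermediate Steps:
$n{\left(v \right)} = -7 + v$
$\left(\left(\left(-19 - 18\right) + 14\right) - 155\right) n{\left(9 \right)} = \left(\left(\left(-19 - 18\right) + 14\right) - 155\right) \left(-7 + 9\right) = \left(\left(-37 + 14\right) - 155\right) 2 = \left(-23 - 155\right) 2 = \left(-178\right) 2 = -356$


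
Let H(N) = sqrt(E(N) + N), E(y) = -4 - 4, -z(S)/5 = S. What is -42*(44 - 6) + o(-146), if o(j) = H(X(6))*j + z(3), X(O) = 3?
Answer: -1611 - 146*I*sqrt(5) ≈ -1611.0 - 326.47*I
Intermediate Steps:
z(S) = -5*S
E(y) = -8
H(N) = sqrt(-8 + N)
o(j) = -15 + I*j*sqrt(5) (o(j) = sqrt(-8 + 3)*j - 5*3 = sqrt(-5)*j - 15 = (I*sqrt(5))*j - 15 = I*j*sqrt(5) - 15 = -15 + I*j*sqrt(5))
-42*(44 - 6) + o(-146) = -42*(44 - 6) + (-15 + I*(-146)*sqrt(5)) = -42*38 + (-15 - 146*I*sqrt(5)) = -1596 + (-15 - 146*I*sqrt(5)) = -1611 - 146*I*sqrt(5)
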